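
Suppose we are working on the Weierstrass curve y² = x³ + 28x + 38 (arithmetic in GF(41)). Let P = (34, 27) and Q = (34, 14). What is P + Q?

The two points share x = 34 and their y-coordinates satisfy 27 + 14 ≡ 0 (mod 41), so they are inverses. Their sum is the point at infinity.

O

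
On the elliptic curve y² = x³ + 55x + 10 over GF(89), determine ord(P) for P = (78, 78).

10

2P: tangent at (78, 78): λ = (3·78² + 55)/(2·78) ≡ 62/67. 67⁻¹ ≡ 4 (mod 89), so λ ≡ 62·4 ≡ 70.
  x = λ² - 78 - 78 = 4900 - 156 ≡ 27; y = λ·(78 - 27) - 78 ≡ 21. → (27, 21)
3P: (27, 21) + (78, 78). λ = (78 - 21)/(78 - 27) ≡ 57/51 mod 89. 51⁻¹ ≡ 7 (mod 89), so λ ≡ 43.
  x = λ² - 27 - 78 = 1849 - 105 ≡ 53; y = λ·(27 - 53) - 21 ≡ 18. → (53, 18)
4P: (53, 18) + (78, 78). λ = (78 - 18)/(78 - 53) ≡ 60/25 mod 89. 25⁻¹ ≡ 57 (mod 89) since 25·57 = 1425 ≡ 1, so λ ≡ 38.
  x = λ² - 53 - 78 = 1444 - 131 ≡ 67; y = λ·(53 - 67) - 18 ≡ 73. → (67, 73)
5P: (67, 73) + (78, 78). λ = (78 - 73)/(78 - 67) ≡ 5/11 mod 89. 11⁻¹ ≡ 81 (mod 89) since 11·81 = 891 ≡ 1, so λ ≡ 49.
  x = λ² - 67 - 78 = 2401 - 145 ≡ 31; y = λ·(67 - 31) - 73 ≡ 0. → (31, 0)
6P: (31, 0) + (78, 78). λ = (78 - 0)/(78 - 31) ≡ 78/47 mod 89. 47⁻¹ ≡ 36 (mod 89), so λ ≡ 49.
  x = λ² - 31 - 78 = 2401 - 109 ≡ 67; y = λ·(31 - 67) - 0 ≡ 16. → (67, 16)
7P: (67, 16) + (78, 78). λ = (78 - 16)/(78 - 67) ≡ 62/11 mod 89. 11⁻¹ ≡ 81 (mod 89), so λ ≡ 38.
  x = λ² - 67 - 78 = 1444 - 145 ≡ 53; y = λ·(67 - 53) - 16 ≡ 71. → (53, 71)
8P: (53, 71) + (78, 78). λ = (78 - 71)/(78 - 53) ≡ 7/25 mod 89. 25⁻¹ ≡ 57 (mod 89), so λ ≡ 43.
  x = λ² - 53 - 78 = 1849 - 131 ≡ 27; y = λ·(53 - 27) - 71 ≡ 68. → (27, 68)
9P: (27, 68) + (78, 78). λ = (78 - 68)/(78 - 27) ≡ 10/51 mod 89. 51⁻¹ ≡ 7 (mod 89), so λ ≡ 70.
  x = λ² - 27 - 78 = 4900 - 105 ≡ 78; y = λ·(27 - 78) - 68 ≡ 11. → (78, 11)
10P: (78, 11) + (78, 78): same x and y₁ ≡ -y₂, so the sum is 𝒪.
10P = 𝒪, so the order is 10.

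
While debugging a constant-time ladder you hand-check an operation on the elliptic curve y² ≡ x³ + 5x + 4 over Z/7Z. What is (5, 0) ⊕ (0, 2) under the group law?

(5, 0) + (0, 2). λ = (2 - 0)/(0 - 5) ≡ 2/2 mod 7. 2⁻¹ ≡ 4 (mod 7), so λ ≡ 1.
  x = λ² - 5 - 0 = 1 - 5 ≡ 3; y = λ·(5 - 3) - 0 ≡ 2. → (3, 2)

(3, 2)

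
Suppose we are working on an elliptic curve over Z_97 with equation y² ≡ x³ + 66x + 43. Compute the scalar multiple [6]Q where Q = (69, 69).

Repeated addition: build up to 6Q.
2Q: tangent at (69, 69): λ = (3·69² + 66)/(2·69) ≡ 90/41. 41⁻¹ ≡ 71 (mod 97), so λ ≡ 90·71 ≡ 85.
  x = λ² - 69 - 69 = 7225 - 138 ≡ 6; y = λ·(69 - 6) - 69 ≡ 48. → (6, 48)
3Q: (6, 48) + (69, 69). λ = (69 - 48)/(69 - 6) ≡ 21/63 mod 97. 63⁻¹ ≡ 77 (mod 97), so λ ≡ 65.
  x = λ² - 6 - 69 = 4225 - 75 ≡ 76; y = λ·(6 - 76) - 48 ≡ 58. → (76, 58)
4Q: (76, 58) + (69, 69). λ = (69 - 58)/(69 - 76) ≡ 11/90 mod 97. 90⁻¹ ≡ 83 (mod 97), so λ ≡ 40.
  x = λ² - 76 - 69 = 1600 - 145 ≡ 0; y = λ·(76 - 0) - 58 ≡ 72. → (0, 72)
5Q: (0, 72) + (69, 69). λ = (69 - 72)/(69 - 0) ≡ 94/69 mod 97. 69⁻¹ ≡ 45 (mod 97), so λ ≡ 59.
  x = λ² - 0 - 69 = 3481 - 69 ≡ 17; y = λ·(0 - 17) - 72 ≡ 89. → (17, 89)
6Q: (17, 89) + (69, 69). λ = (69 - 89)/(69 - 17) ≡ 77/52 mod 97. 52⁻¹ ≡ 28 (mod 97), so λ ≡ 22.
  x = λ² - 17 - 69 = 484 - 86 ≡ 10; y = λ·(17 - 10) - 89 ≡ 65. → (10, 65)

(10, 65)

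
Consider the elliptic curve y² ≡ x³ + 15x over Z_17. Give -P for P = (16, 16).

-(16, 16) = (16, -16 mod 17) = (16, 1).

(16, 1)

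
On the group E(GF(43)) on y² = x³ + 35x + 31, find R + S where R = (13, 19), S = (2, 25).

(13, 19) + (2, 25). λ = (25 - 19)/(2 - 13) ≡ 6/32 mod 43. 32⁻¹ ≡ 39 (mod 43), so λ ≡ 19.
  x = λ² - 13 - 2 = 361 - 15 ≡ 2; y = λ·(13 - 2) - 19 ≡ 18. → (2, 18)

(2, 18)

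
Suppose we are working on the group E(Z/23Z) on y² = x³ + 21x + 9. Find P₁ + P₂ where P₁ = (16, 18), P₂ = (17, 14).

(16, 18) + (17, 14). λ = (14 - 18)/(17 - 16) ≡ 19/1 mod 23. 1⁻¹ ≡ 1 (mod 23), so λ ≡ 19.
  x = λ² - 16 - 17 = 361 - 33 ≡ 6; y = λ·(16 - 6) - 18 ≡ 11. → (6, 11)

(6, 11)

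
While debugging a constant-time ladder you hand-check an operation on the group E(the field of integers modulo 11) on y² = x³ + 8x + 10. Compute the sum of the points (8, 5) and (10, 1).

(8, 5) + (10, 1). λ = (1 - 5)/(10 - 8) ≡ 7/2 mod 11. 2⁻¹ ≡ 6 (mod 11) since 2·6 = 12 ≡ 1, so λ ≡ 9.
  x = λ² - 8 - 10 = 81 - 18 ≡ 8; y = λ·(8 - 8) - 5 ≡ 6. → (8, 6)

(8, 6)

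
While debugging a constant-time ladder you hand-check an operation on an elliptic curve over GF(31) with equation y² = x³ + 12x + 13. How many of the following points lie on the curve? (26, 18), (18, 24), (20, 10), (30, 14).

(26, 18): 18² ≡ 14, rhs ≡ 14 → on.
(18, 24): 24² ≡ 18, rhs ≡ 16 → off.
(20, 10): 10² ≡ 7, rhs ≡ 7 → on.
(30, 14): 14² ≡ 10, rhs ≡ 0 → off.

2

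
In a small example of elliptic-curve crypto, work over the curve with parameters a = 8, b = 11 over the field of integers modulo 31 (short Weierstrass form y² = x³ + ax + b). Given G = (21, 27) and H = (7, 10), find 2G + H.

First 2G:
Repeated addition: build up to 2G.
2G: tangent at (21, 27): λ = (3·21² + 8)/(2·27) ≡ 29/23. 23⁻¹ ≡ 27 (mod 31), so λ ≡ 29·27 ≡ 8.
  x = λ² - 21 - 21 = 64 - 42 ≡ 22; y = λ·(21 - 22) - 27 ≡ 27. → (22, 27)
2G = (22, 27).
Finally 2G + H:
(22, 27) + (7, 10). λ = (10 - 27)/(7 - 22) ≡ 14/16 mod 31. 16⁻¹ ≡ 2 (mod 31) since 16·2 = 32 ≡ 1, so λ ≡ 28.
  x = λ² - 22 - 7 = 784 - 29 ≡ 11; y = λ·(22 - 11) - 27 ≡ 2. → (11, 2)

(11, 2)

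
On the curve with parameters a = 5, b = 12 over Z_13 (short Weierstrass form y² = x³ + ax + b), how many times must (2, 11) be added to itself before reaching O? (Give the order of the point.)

8

2P: tangent at (2, 11): λ = (3·2² + 5)/(2·11) ≡ 4/9. 9⁻¹ ≡ 3 (mod 13) since 9·3 = 27 ≡ 1, so λ ≡ 4·3 ≡ 12.
  x = λ² - 2 - 2 = 144 - 4 ≡ 10; y = λ·(2 - 10) - 11 ≡ 10. → (10, 10)
3P: (10, 10) + (2, 11). λ = (11 - 10)/(2 - 10) ≡ 1/5 mod 13. 5⁻¹ ≡ 8 (mod 13), so λ ≡ 8.
  x = λ² - 10 - 2 = 64 - 12 ≡ 0; y = λ·(10 - 0) - 10 ≡ 5. → (0, 5)
4P: (0, 5) + (2, 11). λ = (11 - 5)/(2 - 0) ≡ 6/2 mod 13. 2⁻¹ ≡ 7 (mod 13), so λ ≡ 3.
  x = λ² - 0 - 2 = 9 - 2 ≡ 7; y = λ·(0 - 7) - 5 ≡ 0. → (7, 0)
5P: (7, 0) + (2, 11). λ = (11 - 0)/(2 - 7) ≡ 11/8 mod 13. 8⁻¹ ≡ 5 (mod 13), so λ ≡ 3.
  x = λ² - 7 - 2 = 9 - 9 ≡ 0; y = λ·(7 - 0) - 0 ≡ 8. → (0, 8)
6P: (0, 8) + (2, 11). λ = (11 - 8)/(2 - 0) ≡ 3/2 mod 13. 2⁻¹ ≡ 7 (mod 13), so λ ≡ 8.
  x = λ² - 0 - 2 = 64 - 2 ≡ 10; y = λ·(0 - 10) - 8 ≡ 3. → (10, 3)
7P: (10, 3) + (2, 11). λ = (11 - 3)/(2 - 10) ≡ 8/5 mod 13. 5⁻¹ ≡ 8 (mod 13), so λ ≡ 12.
  x = λ² - 10 - 2 = 144 - 12 ≡ 2; y = λ·(10 - 2) - 3 ≡ 2. → (2, 2)
8P: (2, 2) + (2, 11): same x and y₁ ≡ -y₂, so the sum is O.
8P = O, so the order is 8.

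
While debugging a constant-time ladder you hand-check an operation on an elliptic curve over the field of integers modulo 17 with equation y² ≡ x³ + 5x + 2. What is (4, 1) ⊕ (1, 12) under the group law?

(16, 9)

(4, 1) + (1, 12). λ = (12 - 1)/(1 - 4) ≡ 11/14 mod 17. 14⁻¹ ≡ 11 (mod 17), so λ ≡ 2.
  x = λ² - 4 - 1 = 4 - 5 ≡ 16; y = λ·(4 - 16) - 1 ≡ 9. → (16, 9)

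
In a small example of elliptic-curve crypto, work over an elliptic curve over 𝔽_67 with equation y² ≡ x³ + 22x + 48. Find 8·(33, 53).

Write G = (33, 53).
Double-and-add on 8 = (1000)₂. Start with G = (33, 53) for the leading 1-bit.
double: tangent at (33, 53): λ = (3·33² + 22)/(2·53) ≡ 6/39. 39⁻¹ ≡ 55 (mod 67), so λ ≡ 6·55 ≡ 62.
  x = λ² - 33 - 33 = 3844 - 66 ≡ 26; y = λ·(33 - 26) - 53 ≡ 46. → (26, 46)
double: tangent at (26, 46): λ = (3·26² + 22)/(2·46) ≡ 40/25. 25⁻¹ ≡ 59 (mod 67) since 25·59 = 1475 ≡ 1, so λ ≡ 40·59 ≡ 15.
  x = λ² - 26 - 26 = 225 - 52 ≡ 39; y = λ·(26 - 39) - 46 ≡ 27. → (39, 27)
double: tangent at (39, 27): λ = (3·39² + 22)/(2·27) ≡ 29/54. 54⁻¹ ≡ 36 (mod 67) since 54·36 = 1944 ≡ 1, so λ ≡ 29·36 ≡ 39.
  x = λ² - 39 - 39 = 1521 - 78 ≡ 36; y = λ·(39 - 36) - 27 ≡ 23. → (36, 23)

(36, 23)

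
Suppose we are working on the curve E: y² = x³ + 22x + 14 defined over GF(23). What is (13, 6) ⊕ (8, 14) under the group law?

(11, 0)

(13, 6) + (8, 14). λ = (14 - 6)/(8 - 13) ≡ 8/18 mod 23. 18⁻¹ ≡ 9 (mod 23) since 18·9 = 162 ≡ 1, so λ ≡ 3.
  x = λ² - 13 - 8 = 9 - 21 ≡ 11; y = λ·(13 - 11) - 6 ≡ 0. → (11, 0)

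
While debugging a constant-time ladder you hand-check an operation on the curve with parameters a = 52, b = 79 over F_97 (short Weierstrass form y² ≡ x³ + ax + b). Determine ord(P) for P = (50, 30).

5

2P: tangent at (50, 30): λ = (3·50² + 52)/(2·30) ≡ 83/60. 60⁻¹ ≡ 76 (mod 97) since 60·76 = 4560 ≡ 1, so λ ≡ 83·76 ≡ 3.
  x = λ² - 50 - 50 = 9 - 100 ≡ 6; y = λ·(50 - 6) - 30 ≡ 5. → (6, 5)
3P: (6, 5) + (50, 30). λ = (30 - 5)/(50 - 6) ≡ 25/44 mod 97. 44⁻¹ ≡ 86 (mod 97) since 44·86 = 3784 ≡ 1, so λ ≡ 16.
  x = λ² - 6 - 50 = 256 - 56 ≡ 6; y = λ·(6 - 6) - 5 ≡ 92. → (6, 92)
4P: (6, 92) + (50, 30). λ = (30 - 92)/(50 - 6) ≡ 35/44 mod 97. 44⁻¹ ≡ 86 (mod 97) since 44·86 = 3784 ≡ 1, so λ ≡ 3.
  x = λ² - 6 - 50 = 9 - 56 ≡ 50; y = λ·(6 - 50) - 92 ≡ 67. → (50, 67)
5P: (50, 67) + (50, 30): same x and y₁ ≡ -y₂, so the sum is ∞.
5P = ∞, so the order is 5.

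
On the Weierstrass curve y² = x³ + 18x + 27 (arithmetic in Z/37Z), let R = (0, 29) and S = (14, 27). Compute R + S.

(0, 29) + (14, 27). λ = (27 - 29)/(14 - 0) ≡ 35/14 mod 37. 14⁻¹ ≡ 8 (mod 37), so λ ≡ 21.
  x = λ² - 0 - 14 = 441 - 14 ≡ 20; y = λ·(0 - 20) - 29 ≡ 32. → (20, 32)

(20, 32)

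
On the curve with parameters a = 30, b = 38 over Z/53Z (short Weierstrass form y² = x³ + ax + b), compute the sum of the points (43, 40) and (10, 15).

(38, 20)

(43, 40) + (10, 15). λ = (15 - 40)/(10 - 43) ≡ 28/20 mod 53. 20⁻¹ ≡ 8 (mod 53) since 20·8 = 160 ≡ 1, so λ ≡ 12.
  x = λ² - 43 - 10 = 144 - 53 ≡ 38; y = λ·(43 - 38) - 40 ≡ 20. → (38, 20)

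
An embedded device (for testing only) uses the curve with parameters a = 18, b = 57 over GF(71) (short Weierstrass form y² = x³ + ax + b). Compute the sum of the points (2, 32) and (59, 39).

(2, 32) + (59, 39). λ = (39 - 32)/(59 - 2) ≡ 7/57 mod 71. 57⁻¹ ≡ 5 (mod 71) since 57·5 = 285 ≡ 1, so λ ≡ 35.
  x = λ² - 2 - 59 = 1225 - 61 ≡ 28; y = λ·(2 - 28) - 32 ≡ 52. → (28, 52)

(28, 52)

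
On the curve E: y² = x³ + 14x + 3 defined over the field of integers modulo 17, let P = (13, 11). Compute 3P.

Repeated addition: build up to 3P.
2P: tangent at (13, 11): λ = (3·13² + 14)/(2·11) ≡ 11/5. 5⁻¹ ≡ 7 (mod 17), so λ ≡ 11·7 ≡ 9.
  x = λ² - 13 - 13 = 81 - 26 ≡ 4; y = λ·(13 - 4) - 11 ≡ 2. → (4, 2)
3P: (4, 2) + (13, 11). λ = (11 - 2)/(13 - 4) ≡ 9/9 mod 17. 9⁻¹ ≡ 2 (mod 17), so λ ≡ 1.
  x = λ² - 4 - 13 = 1 - 17 ≡ 1; y = λ·(4 - 1) - 2 ≡ 1. → (1, 1)

(1, 1)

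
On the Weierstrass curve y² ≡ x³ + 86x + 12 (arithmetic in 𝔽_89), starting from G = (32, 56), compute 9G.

(37, 25)

Double-and-add on 9 = (1001)₂. Start with G = (32, 56) for the leading 1-bit.
double: tangent at (32, 56): λ = (3·32² + 86)/(2·56) ≡ 43/23. 23⁻¹ ≡ 31 (mod 89) since 23·31 = 713 ≡ 1, so λ ≡ 43·31 ≡ 87.
  x = λ² - 32 - 32 = 7569 - 64 ≡ 29; y = λ·(32 - 29) - 56 ≡ 27. → (29, 27)
double: tangent at (29, 27): λ = (3·29² + 86)/(2·27) ≡ 28/54. 54⁻¹ ≡ 61 (mod 89), so λ ≡ 28·61 ≡ 17.
  x = λ² - 29 - 29 = 289 - 58 ≡ 53; y = λ·(29 - 53) - 27 ≡ 10. → (53, 10)
double: tangent at (53, 10): λ = (3·53² + 86)/(2·10) ≡ 58/20. 20⁻¹ ≡ 49 (mod 89), so λ ≡ 58·49 ≡ 83.
  x = λ² - 53 - 53 = 6889 - 106 ≡ 19; y = λ·(53 - 19) - 10 ≡ 53. → (19, 53)
add G: (19, 53) + (32, 56). λ = (56 - 53)/(32 - 19) ≡ 3/13 mod 89. 13⁻¹ ≡ 48 (mod 89), so λ ≡ 55.
  x = λ² - 19 - 32 = 3025 - 51 ≡ 37; y = λ·(19 - 37) - 53 ≡ 25. → (37, 25)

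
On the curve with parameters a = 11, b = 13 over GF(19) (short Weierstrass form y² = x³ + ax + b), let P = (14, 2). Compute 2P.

(2, 9)

tangent at (14, 2): λ = (3·14² + 11)/(2·2) ≡ 10/4. 4⁻¹ ≡ 5 (mod 19), so λ ≡ 10·5 ≡ 12.
  x = λ² - 14 - 14 = 144 - 28 ≡ 2; y = λ·(14 - 2) - 2 ≡ 9. → (2, 9)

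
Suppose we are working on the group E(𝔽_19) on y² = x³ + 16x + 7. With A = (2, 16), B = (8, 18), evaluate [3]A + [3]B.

(18, 16)

First 3A:
Repeated addition: build up to 3A.
2A: tangent at (2, 16): λ = (3·2² + 16)/(2·16) ≡ 9/13. 13⁻¹ ≡ 3 (mod 19) since 13·3 = 39 ≡ 1, so λ ≡ 9·3 ≡ 8.
  x = λ² - 2 - 2 = 64 - 4 ≡ 3; y = λ·(2 - 3) - 16 ≡ 14. → (3, 14)
3A: (3, 14) + (2, 16). λ = (16 - 14)/(2 - 3) ≡ 2/18 mod 19. 18⁻¹ ≡ 18 (mod 19), so λ ≡ 17.
  x = λ² - 3 - 2 = 289 - 5 ≡ 18; y = λ·(3 - 18) - 14 ≡ 16. → (18, 16)
3A = (18, 16).
Next 3B:
Repeated addition: build up to 3B.
2B: tangent at (8, 18): λ = (3·8² + 16)/(2·18) ≡ 18/17. 17⁻¹ ≡ 9 (mod 19), so λ ≡ 18·9 ≡ 10.
  x = λ² - 8 - 8 = 100 - 16 ≡ 8; y = λ·(8 - 8) - 18 ≡ 1. → (8, 1)
3B: (8, 1) + (8, 18): same x and y₁ ≡ -y₂, so the sum is O.
3B = O.
Finally 3A + 3B:
(18, 16) + O = (18, 16) (identity).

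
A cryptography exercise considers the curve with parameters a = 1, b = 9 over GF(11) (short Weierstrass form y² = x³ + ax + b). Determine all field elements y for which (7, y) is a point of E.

none

x³ + 1x + 9 = 359 ≡ 7 (mod 11).
7 is a non-residue mod 11; no y exists.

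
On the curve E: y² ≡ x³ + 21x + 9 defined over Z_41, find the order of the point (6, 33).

2P: tangent at (6, 33): λ = (3·6² + 21)/(2·33) ≡ 6/25. 25⁻¹ ≡ 23 (mod 41), so λ ≡ 6·23 ≡ 15.
  x = λ² - 6 - 6 = 225 - 12 ≡ 8; y = λ·(6 - 8) - 33 ≡ 19. → (8, 19)
3P: (8, 19) + (6, 33). λ = (33 - 19)/(6 - 8) ≡ 14/39 mod 41. 39⁻¹ ≡ 20 (mod 41), so λ ≡ 34.
  x = λ² - 8 - 6 = 1156 - 14 ≡ 35; y = λ·(8 - 35) - 19 ≡ 6. → (35, 6)
4P: (35, 6) + (6, 33). λ = (33 - 6)/(6 - 35) ≡ 27/12 mod 41. 12⁻¹ ≡ 24 (mod 41), so λ ≡ 33.
  x = λ² - 35 - 6 = 1089 - 41 ≡ 23; y = λ·(35 - 23) - 6 ≡ 21. → (23, 21)
5P: (23, 21) + (6, 33). λ = (33 - 21)/(6 - 23) ≡ 12/24 mod 41. 24⁻¹ ≡ 12 (mod 41), so λ ≡ 21.
  x = λ² - 23 - 6 = 441 - 29 ≡ 2; y = λ·(23 - 2) - 21 ≡ 10. → (2, 10)
6P: (2, 10) + (6, 33). λ = (33 - 10)/(6 - 2) ≡ 23/4 mod 41. 4⁻¹ ≡ 31 (mod 41), so λ ≡ 16.
  x = λ² - 2 - 6 = 256 - 8 ≡ 2; y = λ·(2 - 2) - 10 ≡ 31. → (2, 31)
7P: (2, 31) + (6, 33). λ = (33 - 31)/(6 - 2) ≡ 2/4 mod 41. 4⁻¹ ≡ 31 (mod 41), so λ ≡ 21.
  x = λ² - 2 - 6 = 441 - 8 ≡ 23; y = λ·(2 - 23) - 31 ≡ 20. → (23, 20)
8P: (23, 20) + (6, 33). λ = (33 - 20)/(6 - 23) ≡ 13/24 mod 41. 24⁻¹ ≡ 12 (mod 41), so λ ≡ 33.
  x = λ² - 23 - 6 = 1089 - 29 ≡ 35; y = λ·(23 - 35) - 20 ≡ 35. → (35, 35)
9P: (35, 35) + (6, 33). λ = (33 - 35)/(6 - 35) ≡ 39/12 mod 41. 12⁻¹ ≡ 24 (mod 41) since 12·24 = 288 ≡ 1, so λ ≡ 34.
  x = λ² - 35 - 6 = 1156 - 41 ≡ 8; y = λ·(35 - 8) - 35 ≡ 22. → (8, 22)
10P: (8, 22) + (6, 33). λ = (33 - 22)/(6 - 8) ≡ 11/39 mod 41. 39⁻¹ ≡ 20 (mod 41), so λ ≡ 15.
  x = λ² - 8 - 6 = 225 - 14 ≡ 6; y = λ·(8 - 6) - 22 ≡ 8. → (6, 8)
11P: (6, 8) + (6, 33): same x and y₁ ≡ -y₂, so the sum is 𝒪.
11P = 𝒪, so the order is 11.

11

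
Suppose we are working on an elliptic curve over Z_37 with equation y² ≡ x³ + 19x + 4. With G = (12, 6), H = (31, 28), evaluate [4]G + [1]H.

(11, 29)

First 4G:
Double-and-add on 4 = (100)₂. Start with G = (12, 6) for the leading 1-bit.
double: tangent at (12, 6): λ = (3·12² + 19)/(2·6) ≡ 7/12. 12⁻¹ ≡ 34 (mod 37), so λ ≡ 7·34 ≡ 16.
  x = λ² - 12 - 12 = 256 - 24 ≡ 10; y = λ·(12 - 10) - 6 ≡ 26. → (10, 26)
double: tangent at (10, 26): λ = (3·10² + 19)/(2·26) ≡ 23/15. 15⁻¹ ≡ 5 (mod 37) since 15·5 = 75 ≡ 1, so λ ≡ 23·5 ≡ 4.
  x = λ² - 10 - 10 = 16 - 20 ≡ 33; y = λ·(10 - 33) - 26 ≡ 30. → (33, 30)
4G = (33, 30).
Finally 4G + H:
(33, 30) + (31, 28). λ = (28 - 30)/(31 - 33) ≡ 35/35 mod 37. 35⁻¹ ≡ 18 (mod 37) since 35·18 = 630 ≡ 1, so λ ≡ 1.
  x = λ² - 33 - 31 = 1 - 64 ≡ 11; y = λ·(33 - 11) - 30 ≡ 29. → (11, 29)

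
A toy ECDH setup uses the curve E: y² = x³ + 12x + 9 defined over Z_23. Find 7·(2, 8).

(2, 8)

Write P = (2, 8).
Repeated addition: build up to 7P.
2P: tangent at (2, 8): λ = (3·2² + 12)/(2·8) ≡ 1/16. 16⁻¹ ≡ 13 (mod 23), so λ ≡ 1·13 ≡ 13.
  x = λ² - 2 - 2 = 169 - 4 ≡ 4; y = λ·(2 - 4) - 8 ≡ 12. → (4, 12)
3P: (4, 12) + (2, 8). λ = (8 - 12)/(2 - 4) ≡ 19/21 mod 23. 21⁻¹ ≡ 11 (mod 23), so λ ≡ 2.
  x = λ² - 4 - 2 = 4 - 6 ≡ 21; y = λ·(4 - 21) - 12 ≡ 0. → (21, 0)
4P: (21, 0) + (2, 8). λ = (8 - 0)/(2 - 21) ≡ 8/4 mod 23. 4⁻¹ ≡ 6 (mod 23), so λ ≡ 2.
  x = λ² - 21 - 2 = 4 - 23 ≡ 4; y = λ·(21 - 4) - 0 ≡ 11. → (4, 11)
5P: (4, 11) + (2, 8). λ = (8 - 11)/(2 - 4) ≡ 20/21 mod 23. 21⁻¹ ≡ 11 (mod 23) since 21·11 = 231 ≡ 1, so λ ≡ 13.
  x = λ² - 4 - 2 = 169 - 6 ≡ 2; y = λ·(4 - 2) - 11 ≡ 15. → (2, 15)
6P: (2, 15) + (2, 8): same x and y₁ ≡ -y₂, so the sum is O.
7P: O + (2, 8) = (2, 8) (identity).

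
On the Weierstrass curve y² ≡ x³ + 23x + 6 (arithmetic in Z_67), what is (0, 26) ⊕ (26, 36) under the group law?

(0, 26) + (26, 36). λ = (36 - 26)/(26 - 0) ≡ 10/26 mod 67. 26⁻¹ ≡ 49 (mod 67), so λ ≡ 21.
  x = λ² - 0 - 26 = 441 - 26 ≡ 13; y = λ·(0 - 13) - 26 ≡ 36. → (13, 36)

(13, 36)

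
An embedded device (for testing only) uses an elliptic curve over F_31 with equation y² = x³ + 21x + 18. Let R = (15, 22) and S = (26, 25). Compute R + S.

(15, 22) + (26, 25). λ = (25 - 22)/(26 - 15) ≡ 3/11 mod 31. 11⁻¹ ≡ 17 (mod 31), so λ ≡ 20.
  x = λ² - 15 - 26 = 400 - 41 ≡ 18; y = λ·(15 - 18) - 22 ≡ 11. → (18, 11)

(18, 11)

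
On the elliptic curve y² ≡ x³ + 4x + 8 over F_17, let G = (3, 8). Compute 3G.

O

Repeated addition: build up to 3G.
2G: tangent at (3, 8): λ = (3·3² + 4)/(2·8) ≡ 14/16. 16⁻¹ ≡ 16 (mod 17), so λ ≡ 14·16 ≡ 3.
  x = λ² - 3 - 3 = 9 - 6 ≡ 3; y = λ·(3 - 3) - 8 ≡ 9. → (3, 9)
3G: (3, 9) + (3, 8): same x and y₁ ≡ -y₂, so the sum is ∞.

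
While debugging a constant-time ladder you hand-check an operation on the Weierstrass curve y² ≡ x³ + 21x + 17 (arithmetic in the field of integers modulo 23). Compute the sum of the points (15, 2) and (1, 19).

(10, 10)

(15, 2) + (1, 19). λ = (19 - 2)/(1 - 15) ≡ 17/9 mod 23. 9⁻¹ ≡ 18 (mod 23), so λ ≡ 7.
  x = λ² - 15 - 1 = 49 - 16 ≡ 10; y = λ·(15 - 10) - 2 ≡ 10. → (10, 10)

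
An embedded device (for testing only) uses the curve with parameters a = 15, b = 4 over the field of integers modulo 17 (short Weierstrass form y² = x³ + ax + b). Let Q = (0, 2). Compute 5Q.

(11, 15)

Repeated addition: build up to 5Q.
2Q: tangent at (0, 2): λ = (3·0² + 15)/(2·2) ≡ 15/4. 4⁻¹ ≡ 13 (mod 17), so λ ≡ 15·13 ≡ 8.
  x = λ² - 0 - 0 = 64 - 0 ≡ 13; y = λ·(0 - 13) - 2 ≡ 13. → (13, 13)
3Q: (13, 13) + (0, 2). λ = (2 - 13)/(0 - 13) ≡ 6/4 mod 17. 4⁻¹ ≡ 13 (mod 17), so λ ≡ 10.
  x = λ² - 13 - 0 = 100 - 13 ≡ 2; y = λ·(13 - 2) - 13 ≡ 12. → (2, 12)
4Q: (2, 12) + (0, 2). λ = (2 - 12)/(0 - 2) ≡ 7/15 mod 17. 15⁻¹ ≡ 8 (mod 17), so λ ≡ 5.
  x = λ² - 2 - 0 = 25 - 2 ≡ 6; y = λ·(2 - 6) - 12 ≡ 2. → (6, 2)
5Q: (6, 2) + (0, 2). λ = (2 - 2)/(0 - 6) ≡ 0/11 mod 17. 11⁻¹ ≡ 14 (mod 17), so λ ≡ 0.
  x = λ² - 6 - 0 = 0 - 6 ≡ 11; y = λ·(6 - 11) - 2 ≡ 15. → (11, 15)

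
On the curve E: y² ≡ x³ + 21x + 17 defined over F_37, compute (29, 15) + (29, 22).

O

The two points share x = 29 and their y-coordinates satisfy 15 + 22 ≡ 0 (mod 37), so they are inverses. Their sum is O.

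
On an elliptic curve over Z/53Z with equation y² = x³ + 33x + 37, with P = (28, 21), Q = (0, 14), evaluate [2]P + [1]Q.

First 2P:
Repeated addition: build up to 2P.
2P: tangent at (28, 21): λ = (3·28² + 33)/(2·21) ≡ 0/42. 42⁻¹ ≡ 24 (mod 53) since 42·24 = 1008 ≡ 1, so λ ≡ 0·24 ≡ 0.
  x = λ² - 28 - 28 = 0 - 56 ≡ 50; y = λ·(28 - 50) - 21 ≡ 32. → (50, 32)
2P = (50, 32).
Finally 2P + Q:
(50, 32) + (0, 14). λ = (14 - 32)/(0 - 50) ≡ 35/3 mod 53. 3⁻¹ ≡ 18 (mod 53) since 3·18 = 54 ≡ 1, so λ ≡ 47.
  x = λ² - 50 - 0 = 2209 - 50 ≡ 39; y = λ·(50 - 39) - 32 ≡ 8. → (39, 8)

(39, 8)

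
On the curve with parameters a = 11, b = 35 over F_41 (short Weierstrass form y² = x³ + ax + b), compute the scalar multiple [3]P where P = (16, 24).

Repeated addition: build up to 3P.
2P: tangent at (16, 24): λ = (3·16² + 11)/(2·24) ≡ 0/7. 7⁻¹ ≡ 6 (mod 41), so λ ≡ 0·6 ≡ 0.
  x = λ² - 16 - 16 = 0 - 32 ≡ 9; y = λ·(16 - 9) - 24 ≡ 17. → (9, 17)
3P: (9, 17) + (16, 24). λ = (24 - 17)/(16 - 9) ≡ 7/7 mod 41. 7⁻¹ ≡ 6 (mod 41), so λ ≡ 1.
  x = λ² - 9 - 16 = 1 - 25 ≡ 17; y = λ·(9 - 17) - 17 ≡ 16. → (17, 16)

(17, 16)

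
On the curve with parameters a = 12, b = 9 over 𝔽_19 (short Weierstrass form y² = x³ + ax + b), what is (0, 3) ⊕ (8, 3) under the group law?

(11, 16)

(0, 3) + (8, 3). λ = (3 - 3)/(8 - 0) ≡ 0/8 mod 19. 8⁻¹ ≡ 12 (mod 19), so λ ≡ 0.
  x = λ² - 0 - 8 = 0 - 8 ≡ 11; y = λ·(0 - 11) - 3 ≡ 16. → (11, 16)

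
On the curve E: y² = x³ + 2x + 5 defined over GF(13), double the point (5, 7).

tangent at (5, 7): λ = (3·5² + 2)/(2·7) ≡ 12/1. 1⁻¹ ≡ 1 (mod 13) since 1·1 = 1 ≡ 1, so λ ≡ 12·1 ≡ 12.
  x = λ² - 5 - 5 = 144 - 10 ≡ 4; y = λ·(5 - 4) - 7 ≡ 5. → (4, 5)

(4, 5)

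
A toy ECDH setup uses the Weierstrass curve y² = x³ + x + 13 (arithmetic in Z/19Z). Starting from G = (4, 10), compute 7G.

(6, 11)

Repeated addition: build up to 7G.
2G: tangent at (4, 10): λ = (3·4² + 1)/(2·10) ≡ 11/1. 1⁻¹ ≡ 1 (mod 19), so λ ≡ 11·1 ≡ 11.
  x = λ² - 4 - 4 = 121 - 8 ≡ 18; y = λ·(4 - 18) - 10 ≡ 7. → (18, 7)
3G: (18, 7) + (4, 10). λ = (10 - 7)/(4 - 18) ≡ 3/5 mod 19. 5⁻¹ ≡ 4 (mod 19), so λ ≡ 12.
  x = λ² - 18 - 4 = 144 - 22 ≡ 8; y = λ·(18 - 8) - 7 ≡ 18. → (8, 18)
4G: (8, 18) + (4, 10). λ = (10 - 18)/(4 - 8) ≡ 11/15 mod 19. 15⁻¹ ≡ 14 (mod 19), so λ ≡ 2.
  x = λ² - 8 - 4 = 4 - 12 ≡ 11; y = λ·(8 - 11) - 18 ≡ 14. → (11, 14)
5G: (11, 14) + (4, 10). λ = (10 - 14)/(4 - 11) ≡ 15/12 mod 19. 12⁻¹ ≡ 8 (mod 19), so λ ≡ 6.
  x = λ² - 11 - 4 = 36 - 15 ≡ 2; y = λ·(11 - 2) - 14 ≡ 2. → (2, 2)
6G: (2, 2) + (4, 10). λ = (10 - 2)/(4 - 2) ≡ 8/2 mod 19. 2⁻¹ ≡ 10 (mod 19), so λ ≡ 4.
  x = λ² - 2 - 4 = 16 - 6 ≡ 10; y = λ·(2 - 10) - 2 ≡ 4. → (10, 4)
7G: (10, 4) + (4, 10). λ = (10 - 4)/(4 - 10) ≡ 6/13 mod 19. 13⁻¹ ≡ 3 (mod 19), so λ ≡ 18.
  x = λ² - 10 - 4 = 324 - 14 ≡ 6; y = λ·(10 - 6) - 4 ≡ 11. → (6, 11)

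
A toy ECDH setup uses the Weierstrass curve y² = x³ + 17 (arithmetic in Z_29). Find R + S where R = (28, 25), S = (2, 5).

(28, 25) + (2, 5). λ = (5 - 25)/(2 - 28) ≡ 9/3 mod 29. 3⁻¹ ≡ 10 (mod 29), so λ ≡ 3.
  x = λ² - 28 - 2 = 9 - 30 ≡ 8; y = λ·(28 - 8) - 25 ≡ 6. → (8, 6)

(8, 6)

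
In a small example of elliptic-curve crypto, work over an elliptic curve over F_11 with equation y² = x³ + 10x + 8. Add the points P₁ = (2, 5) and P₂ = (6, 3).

(2, 5) + (6, 3). λ = (3 - 5)/(6 - 2) ≡ 9/4 mod 11. 4⁻¹ ≡ 3 (mod 11) since 4·3 = 12 ≡ 1, so λ ≡ 5.
  x = λ² - 2 - 6 = 25 - 8 ≡ 6; y = λ·(2 - 6) - 5 ≡ 8. → (6, 8)

(6, 8)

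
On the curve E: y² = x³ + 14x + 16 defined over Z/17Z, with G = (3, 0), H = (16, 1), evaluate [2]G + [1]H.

(16, 1)

First 2G:
Repeated addition: build up to 2G.
2G: (3, 0) + (3, 0): same x and y₁ ≡ -y₂, so the sum is ∞.
2G = ∞.
Finally 2G + H:
∞ + (16, 1) = (16, 1) (identity).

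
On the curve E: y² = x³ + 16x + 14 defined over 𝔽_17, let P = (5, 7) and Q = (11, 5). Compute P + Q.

(3, 15)

(5, 7) + (11, 5). λ = (5 - 7)/(11 - 5) ≡ 15/6 mod 17. 6⁻¹ ≡ 3 (mod 17), so λ ≡ 11.
  x = λ² - 5 - 11 = 121 - 16 ≡ 3; y = λ·(5 - 3) - 7 ≡ 15. → (3, 15)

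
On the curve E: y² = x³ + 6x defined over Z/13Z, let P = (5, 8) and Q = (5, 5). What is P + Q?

O

The two points share x = 5 and their y-coordinates satisfy 8 + 5 ≡ 0 (mod 13), so they are inverses. Their sum is ∞.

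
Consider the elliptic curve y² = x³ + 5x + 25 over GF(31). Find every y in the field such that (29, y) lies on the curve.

10, 21

x³ + 5x + 25 = 24559 ≡ 7 (mod 31).
Square roots of 7 mod 31: 10 and 21 (since 10² = 100 ≡ 7).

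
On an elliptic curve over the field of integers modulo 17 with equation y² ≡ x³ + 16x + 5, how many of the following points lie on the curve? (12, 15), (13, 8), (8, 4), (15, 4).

4

(12, 15): 15² ≡ 4, rhs ≡ 4 → on.
(13, 8): 8² ≡ 13, rhs ≡ 13 → on.
(8, 4): 4² ≡ 16, rhs ≡ 16 → on.
(15, 4): 4² ≡ 16, rhs ≡ 16 → on.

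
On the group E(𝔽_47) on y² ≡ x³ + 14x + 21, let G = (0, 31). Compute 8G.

(18, 18)

Double-and-add on 8 = (1000)₂. Start with G = (0, 31) for the leading 1-bit.
double: tangent at (0, 31): λ = (3·0² + 14)/(2·31) ≡ 14/15. 15⁻¹ ≡ 22 (mod 47), so λ ≡ 14·22 ≡ 26.
  x = λ² - 0 - 0 = 676 - 0 ≡ 18; y = λ·(0 - 18) - 31 ≡ 18. → (18, 18)
double: tangent at (18, 18): λ = (3·18² + 14)/(2·18) ≡ 46/36. 36⁻¹ ≡ 17 (mod 47), so λ ≡ 46·17 ≡ 30.
  x = λ² - 18 - 18 = 900 - 36 ≡ 18; y = λ·(18 - 18) - 18 ≡ 29. → (18, 29)
double: tangent at (18, 29): λ = (3·18² + 14)/(2·29) ≡ 46/11. 11⁻¹ ≡ 30 (mod 47), so λ ≡ 46·30 ≡ 17.
  x = λ² - 18 - 18 = 289 - 36 ≡ 18; y = λ·(18 - 18) - 29 ≡ 18. → (18, 18)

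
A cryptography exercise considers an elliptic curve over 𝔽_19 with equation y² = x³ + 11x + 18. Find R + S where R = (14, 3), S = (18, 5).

(14, 3) + (18, 5). λ = (5 - 3)/(18 - 14) ≡ 2/4 mod 19. 4⁻¹ ≡ 5 (mod 19), so λ ≡ 10.
  x = λ² - 14 - 18 = 100 - 32 ≡ 11; y = λ·(14 - 11) - 3 ≡ 8. → (11, 8)

(11, 8)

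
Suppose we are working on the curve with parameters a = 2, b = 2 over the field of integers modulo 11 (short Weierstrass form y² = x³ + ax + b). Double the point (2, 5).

(5, 4)

tangent at (2, 5): λ = (3·2² + 2)/(2·5) ≡ 3/10. 10⁻¹ ≡ 10 (mod 11), so λ ≡ 3·10 ≡ 8.
  x = λ² - 2 - 2 = 64 - 4 ≡ 5; y = λ·(2 - 5) - 5 ≡ 4. → (5, 4)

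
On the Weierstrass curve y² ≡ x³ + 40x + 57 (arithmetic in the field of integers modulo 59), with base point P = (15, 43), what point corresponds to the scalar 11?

(58, 4)

Repeated addition: build up to 11P.
2P: tangent at (15, 43): λ = (3·15² + 40)/(2·43) ≡ 7/27. 27⁻¹ ≡ 35 (mod 59) since 27·35 = 945 ≡ 1, so λ ≡ 7·35 ≡ 9.
  x = λ² - 15 - 15 = 81 - 30 ≡ 51; y = λ·(15 - 51) - 43 ≡ 46. → (51, 46)
3P: (51, 46) + (15, 43). λ = (43 - 46)/(15 - 51) ≡ 56/23 mod 59. 23⁻¹ ≡ 18 (mod 59) since 23·18 = 414 ≡ 1, so λ ≡ 5.
  x = λ² - 51 - 15 = 25 - 66 ≡ 18; y = λ·(51 - 18) - 46 ≡ 1. → (18, 1)
4P: (18, 1) + (15, 43). λ = (43 - 1)/(15 - 18) ≡ 42/56 mod 59. 56⁻¹ ≡ 39 (mod 59), so λ ≡ 45.
  x = λ² - 18 - 15 = 2025 - 33 ≡ 45; y = λ·(18 - 45) - 1 ≡ 23. → (45, 23)
5P: (45, 23) + (15, 43). λ = (43 - 23)/(15 - 45) ≡ 20/29 mod 59. 29⁻¹ ≡ 57 (mod 59), so λ ≡ 19.
  x = λ² - 45 - 15 = 361 - 60 ≡ 6; y = λ·(45 - 6) - 23 ≡ 10. → (6, 10)
6P: (6, 10) + (15, 43). λ = (43 - 10)/(15 - 6) ≡ 33/9 mod 59. 9⁻¹ ≡ 46 (mod 59), so λ ≡ 43.
  x = λ² - 6 - 15 = 1849 - 21 ≡ 58; y = λ·(6 - 58) - 10 ≡ 55. → (58, 55)
7P: (58, 55) + (15, 43). λ = (43 - 55)/(15 - 58) ≡ 47/16 mod 59. 16⁻¹ ≡ 48 (mod 59), so λ ≡ 14.
  x = λ² - 58 - 15 = 196 - 73 ≡ 5; y = λ·(58 - 5) - 55 ≡ 38. → (5, 38)
8P: (5, 38) + (15, 43). λ = (43 - 38)/(15 - 5) ≡ 5/10 mod 59. 10⁻¹ ≡ 6 (mod 59), so λ ≡ 30.
  x = λ² - 5 - 15 = 900 - 20 ≡ 54; y = λ·(5 - 54) - 38 ≡ 26. → (54, 26)
9P: (54, 26) + (15, 43). λ = (43 - 26)/(15 - 54) ≡ 17/20 mod 59. 20⁻¹ ≡ 3 (mod 59) since 20·3 = 60 ≡ 1, so λ ≡ 51.
  x = λ² - 54 - 15 = 2601 - 69 ≡ 54; y = λ·(54 - 54) - 26 ≡ 33. → (54, 33)
10P: (54, 33) + (15, 43). λ = (43 - 33)/(15 - 54) ≡ 10/20 mod 59. 20⁻¹ ≡ 3 (mod 59), so λ ≡ 30.
  x = λ² - 54 - 15 = 900 - 69 ≡ 5; y = λ·(54 - 5) - 33 ≡ 21. → (5, 21)
11P: (5, 21) + (15, 43). λ = (43 - 21)/(15 - 5) ≡ 22/10 mod 59. 10⁻¹ ≡ 6 (mod 59), so λ ≡ 14.
  x = λ² - 5 - 15 = 196 - 20 ≡ 58; y = λ·(5 - 58) - 21 ≡ 4. → (58, 4)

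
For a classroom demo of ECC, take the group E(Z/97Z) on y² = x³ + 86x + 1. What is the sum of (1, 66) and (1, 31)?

O

The two points share x = 1 and their y-coordinates satisfy 66 + 31 ≡ 0 (mod 97), so they are inverses. Their sum is the point at infinity.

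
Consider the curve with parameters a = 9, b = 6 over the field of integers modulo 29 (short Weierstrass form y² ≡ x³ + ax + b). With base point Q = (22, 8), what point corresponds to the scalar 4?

Double-and-add on 4 = (100)₂. Start with Q = (22, 8) for the leading 1-bit.
double: tangent at (22, 8): λ = (3·22² + 9)/(2·8) ≡ 11/16. 16⁻¹ ≡ 20 (mod 29) since 16·20 = 320 ≡ 1, so λ ≡ 11·20 ≡ 17.
  x = λ² - 22 - 22 = 289 - 44 ≡ 13; y = λ·(22 - 13) - 8 ≡ 0. → (13, 0)
double: (13, 0) + (13, 0): same x and y₁ ≡ -y₂, so the sum is 𝒪.

O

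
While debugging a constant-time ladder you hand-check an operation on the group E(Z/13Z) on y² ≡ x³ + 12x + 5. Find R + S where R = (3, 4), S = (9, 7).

(11, 5)

(3, 4) + (9, 7). λ = (7 - 4)/(9 - 3) ≡ 3/6 mod 13. 6⁻¹ ≡ 11 (mod 13) since 6·11 = 66 ≡ 1, so λ ≡ 7.
  x = λ² - 3 - 9 = 49 - 12 ≡ 11; y = λ·(3 - 11) - 4 ≡ 5. → (11, 5)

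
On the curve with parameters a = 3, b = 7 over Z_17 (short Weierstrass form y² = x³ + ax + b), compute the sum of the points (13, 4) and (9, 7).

(3, 14)

(13, 4) + (9, 7). λ = (7 - 4)/(9 - 13) ≡ 3/13 mod 17. 13⁻¹ ≡ 4 (mod 17) since 13·4 = 52 ≡ 1, so λ ≡ 12.
  x = λ² - 13 - 9 = 144 - 22 ≡ 3; y = λ·(13 - 3) - 4 ≡ 14. → (3, 14)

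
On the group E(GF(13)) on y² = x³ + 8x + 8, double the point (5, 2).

tangent at (5, 2): λ = (3·5² + 8)/(2·2) ≡ 5/4. 4⁻¹ ≡ 10 (mod 13), so λ ≡ 5·10 ≡ 11.
  x = λ² - 5 - 5 = 121 - 10 ≡ 7; y = λ·(5 - 7) - 2 ≡ 2. → (7, 2)

(7, 2)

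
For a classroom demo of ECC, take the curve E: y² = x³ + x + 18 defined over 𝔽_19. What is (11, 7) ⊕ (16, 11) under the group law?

(1, 1)

(11, 7) + (16, 11). λ = (11 - 7)/(16 - 11) ≡ 4/5 mod 19. 5⁻¹ ≡ 4 (mod 19) since 5·4 = 20 ≡ 1, so λ ≡ 16.
  x = λ² - 11 - 16 = 256 - 27 ≡ 1; y = λ·(11 - 1) - 7 ≡ 1. → (1, 1)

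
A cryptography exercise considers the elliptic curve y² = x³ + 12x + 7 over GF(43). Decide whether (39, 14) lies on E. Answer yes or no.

y² = 14² ≡ 24; x³ + 12x + 7 = 59794 ≡ 24 (mod 43). 24 = 24.

yes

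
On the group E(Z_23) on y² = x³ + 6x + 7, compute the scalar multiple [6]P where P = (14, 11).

(5, 22)

Double-and-add on 6 = (110)₂. Start with P = (14, 11) for the leading 1-bit.
double: tangent at (14, 11): λ = (3·14² + 6)/(2·11) ≡ 19/22. 22⁻¹ ≡ 22 (mod 23), so λ ≡ 19·22 ≡ 4.
  x = λ² - 14 - 14 = 16 - 28 ≡ 11; y = λ·(14 - 11) - 11 ≡ 1. → (11, 1)
add P: (11, 1) + (14, 11). λ = (11 - 1)/(14 - 11) ≡ 10/3 mod 23. 3⁻¹ ≡ 8 (mod 23), so λ ≡ 11.
  x = λ² - 11 - 14 = 121 - 25 ≡ 4; y = λ·(11 - 4) - 1 ≡ 7. → (4, 7)
double: tangent at (4, 7): λ = (3·4² + 6)/(2·7) ≡ 8/14. 14⁻¹ ≡ 5 (mod 23), so λ ≡ 8·5 ≡ 17.
  x = λ² - 4 - 4 = 289 - 8 ≡ 5; y = λ·(4 - 5) - 7 ≡ 22. → (5, 22)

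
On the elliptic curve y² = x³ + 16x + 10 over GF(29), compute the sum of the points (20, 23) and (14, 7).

(20, 23) + (14, 7). λ = (7 - 23)/(14 - 20) ≡ 13/23 mod 29. 23⁻¹ ≡ 24 (mod 29) since 23·24 = 552 ≡ 1, so λ ≡ 22.
  x = λ² - 20 - 14 = 484 - 34 ≡ 15; y = λ·(20 - 15) - 23 ≡ 0. → (15, 0)

(15, 0)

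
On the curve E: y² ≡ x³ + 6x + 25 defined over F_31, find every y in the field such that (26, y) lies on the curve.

x³ + 6x + 25 = 17757 ≡ 25 (mod 31).
Square roots of 25 mod 31: 5 and 26 (since 5² = 25 ≡ 25).

5, 26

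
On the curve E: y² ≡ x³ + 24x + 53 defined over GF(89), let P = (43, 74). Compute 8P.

(1, 16)

Double-and-add on 8 = (1000)₂. Start with P = (43, 74) for the leading 1-bit.
double: tangent at (43, 74): λ = (3·43² + 24)/(2·74) ≡ 53/59. 59⁻¹ ≡ 86 (mod 89) since 59·86 = 5074 ≡ 1, so λ ≡ 53·86 ≡ 19.
  x = λ² - 43 - 43 = 361 - 86 ≡ 8; y = λ·(43 - 8) - 74 ≡ 57. → (8, 57)
double: tangent at (8, 57): λ = (3·8² + 24)/(2·57) ≡ 38/25. 25⁻¹ ≡ 57 (mod 89) since 25·57 = 1425 ≡ 1, so λ ≡ 38·57 ≡ 30.
  x = λ² - 8 - 8 = 900 - 16 ≡ 83; y = λ·(8 - 83) - 57 ≡ 7. → (83, 7)
double: tangent at (83, 7): λ = (3·83² + 24)/(2·7) ≡ 43/14. 14⁻¹ ≡ 70 (mod 89) since 14·70 = 980 ≡ 1, so λ ≡ 43·70 ≡ 73.
  x = λ² - 83 - 83 = 5329 - 166 ≡ 1; y = λ·(83 - 1) - 7 ≡ 16. → (1, 16)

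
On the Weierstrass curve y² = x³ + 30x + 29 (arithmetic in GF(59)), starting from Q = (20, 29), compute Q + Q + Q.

(55, 9)

Repeated addition: build up to 3Q.
2Q: tangent at (20, 29): λ = (3·20² + 30)/(2·29) ≡ 50/58. 58⁻¹ ≡ 58 (mod 59) since 58·58 = 3364 ≡ 1, so λ ≡ 50·58 ≡ 9.
  x = λ² - 20 - 20 = 81 - 40 ≡ 41; y = λ·(20 - 41) - 29 ≡ 18. → (41, 18)
3Q: (41, 18) + (20, 29). λ = (29 - 18)/(20 - 41) ≡ 11/38 mod 59. 38⁻¹ ≡ 14 (mod 59), so λ ≡ 36.
  x = λ² - 41 - 20 = 1296 - 61 ≡ 55; y = λ·(41 - 55) - 18 ≡ 9. → (55, 9)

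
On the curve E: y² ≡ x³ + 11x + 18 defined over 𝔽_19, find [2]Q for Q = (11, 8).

(1, 12)

tangent at (11, 8): λ = (3·11² + 11)/(2·8) ≡ 13/16. 16⁻¹ ≡ 6 (mod 19), so λ ≡ 13·6 ≡ 2.
  x = λ² - 11 - 11 = 4 - 22 ≡ 1; y = λ·(11 - 1) - 8 ≡ 12. → (1, 12)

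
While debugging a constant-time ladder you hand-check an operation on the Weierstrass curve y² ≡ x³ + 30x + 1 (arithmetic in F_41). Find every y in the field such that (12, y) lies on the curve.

x³ + 30x + 1 = 2089 ≡ 39 (mod 41).
Square roots of 39 mod 41: 11 and 30 (since 11² = 121 ≡ 39).

11, 30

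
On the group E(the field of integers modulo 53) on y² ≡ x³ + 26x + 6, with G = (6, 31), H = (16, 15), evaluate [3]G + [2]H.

(6, 22)

First 3G:
Repeated addition: build up to 3G.
2G: tangent at (6, 31): λ = (3·6² + 26)/(2·31) ≡ 28/9. 9⁻¹ ≡ 6 (mod 53) since 9·6 = 54 ≡ 1, so λ ≡ 28·6 ≡ 9.
  x = λ² - 6 - 6 = 81 - 12 ≡ 16; y = λ·(6 - 16) - 31 ≡ 38. → (16, 38)
3G: (16, 38) + (6, 31). λ = (31 - 38)/(6 - 16) ≡ 46/43 mod 53. 43⁻¹ ≡ 37 (mod 53), so λ ≡ 6.
  x = λ² - 16 - 6 = 36 - 22 ≡ 14; y = λ·(16 - 14) - 38 ≡ 27. → (14, 27)
3G = (14, 27).
Next 2H:
Repeated addition: build up to 2H.
2H: tangent at (16, 15): λ = (3·16² + 26)/(2·15) ≡ 52/30. 30⁻¹ ≡ 23 (mod 53), so λ ≡ 52·23 ≡ 30.
  x = λ² - 16 - 16 = 900 - 32 ≡ 20; y = λ·(16 - 20) - 15 ≡ 24. → (20, 24)
2H = (20, 24).
Finally 3G + 2H:
(14, 27) + (20, 24). λ = (24 - 27)/(20 - 14) ≡ 50/6 mod 53. 6⁻¹ ≡ 9 (mod 53), so λ ≡ 26.
  x = λ² - 14 - 20 = 676 - 34 ≡ 6; y = λ·(14 - 6) - 27 ≡ 22. → (6, 22)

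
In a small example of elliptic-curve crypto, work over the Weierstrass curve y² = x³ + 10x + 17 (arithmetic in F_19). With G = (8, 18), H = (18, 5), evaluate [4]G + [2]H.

First 4G:
Double-and-add on 4 = (100)₂. Start with G = (8, 18) for the leading 1-bit.
double: tangent at (8, 18): λ = (3·8² + 10)/(2·18) ≡ 12/17. 17⁻¹ ≡ 9 (mod 19), so λ ≡ 12·9 ≡ 13.
  x = λ² - 8 - 8 = 169 - 16 ≡ 1; y = λ·(8 - 1) - 18 ≡ 16. → (1, 16)
double: tangent at (1, 16): λ = (3·1² + 10)/(2·16) ≡ 13/13. 13⁻¹ ≡ 3 (mod 19) since 13·3 = 39 ≡ 1, so λ ≡ 13·3 ≡ 1.
  x = λ² - 1 - 1 = 1 - 2 ≡ 18; y = λ·(1 - 18) - 16 ≡ 5. → (18, 5)
4G = (18, 5).
Next 2H:
Repeated addition: build up to 2H.
2H: tangent at (18, 5): λ = (3·18² + 10)/(2·5) ≡ 13/10. 10⁻¹ ≡ 2 (mod 19), so λ ≡ 13·2 ≡ 7.
  x = λ² - 18 - 18 = 49 - 36 ≡ 13; y = λ·(18 - 13) - 5 ≡ 11. → (13, 11)
2H = (13, 11).
Finally 4G + 2H:
(18, 5) + (13, 11). λ = (11 - 5)/(13 - 18) ≡ 6/14 mod 19. 14⁻¹ ≡ 15 (mod 19) since 14·15 = 210 ≡ 1, so λ ≡ 14.
  x = λ² - 18 - 13 = 196 - 31 ≡ 13; y = λ·(18 - 13) - 5 ≡ 8. → (13, 8)

(13, 8)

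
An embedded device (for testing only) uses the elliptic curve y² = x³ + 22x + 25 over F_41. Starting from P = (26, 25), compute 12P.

(36, 35)

Repeated addition: build up to 12P.
2P: tangent at (26, 25): λ = (3·26² + 22)/(2·25) ≡ 0/9. 9⁻¹ ≡ 32 (mod 41) since 9·32 = 288 ≡ 1, so λ ≡ 0·32 ≡ 0.
  x = λ² - 26 - 26 = 0 - 52 ≡ 30; y = λ·(26 - 30) - 25 ≡ 16. → (30, 16)
3P: (30, 16) + (26, 25). λ = (25 - 16)/(26 - 30) ≡ 9/37 mod 41. 37⁻¹ ≡ 10 (mod 41), so λ ≡ 8.
  x = λ² - 30 - 26 = 64 - 56 ≡ 8; y = λ·(30 - 8) - 16 ≡ 37. → (8, 37)
4P: (8, 37) + (26, 25). λ = (25 - 37)/(26 - 8) ≡ 29/18 mod 41. 18⁻¹ ≡ 16 (mod 41) since 18·16 = 288 ≡ 1, so λ ≡ 13.
  x = λ² - 8 - 26 = 169 - 34 ≡ 12; y = λ·(8 - 12) - 37 ≡ 34. → (12, 34)
5P: (12, 34) + (26, 25). λ = (25 - 34)/(26 - 12) ≡ 32/14 mod 41. 14⁻¹ ≡ 3 (mod 41) since 14·3 = 42 ≡ 1, so λ ≡ 14.
  x = λ² - 12 - 26 = 196 - 38 ≡ 35; y = λ·(12 - 35) - 34 ≡ 13. → (35, 13)
6P: (35, 13) + (26, 25). λ = (25 - 13)/(26 - 35) ≡ 12/32 mod 41. 32⁻¹ ≡ 9 (mod 41), so λ ≡ 26.
  x = λ² - 35 - 26 = 676 - 61 ≡ 0; y = λ·(35 - 0) - 13 ≡ 36. → (0, 36)
7P: (0, 36) + (26, 25). λ = (25 - 36)/(26 - 0) ≡ 30/26 mod 41. 26⁻¹ ≡ 30 (mod 41) since 26·30 = 780 ≡ 1, so λ ≡ 39.
  x = λ² - 0 - 26 = 1521 - 26 ≡ 19; y = λ·(0 - 19) - 36 ≡ 2. → (19, 2)
8P: (19, 2) + (26, 25). λ = (25 - 2)/(26 - 19) ≡ 23/7 mod 41. 7⁻¹ ≡ 6 (mod 41), so λ ≡ 15.
  x = λ² - 19 - 26 = 225 - 45 ≡ 16; y = λ·(19 - 16) - 2 ≡ 2. → (16, 2)
9P: (16, 2) + (26, 25). λ = (25 - 2)/(26 - 16) ≡ 23/10 mod 41. 10⁻¹ ≡ 37 (mod 41), so λ ≡ 31.
  x = λ² - 16 - 26 = 961 - 42 ≡ 17; y = λ·(16 - 17) - 2 ≡ 8. → (17, 8)
10P: (17, 8) + (26, 25). λ = (25 - 8)/(26 - 17) ≡ 17/9 mod 41. 9⁻¹ ≡ 32 (mod 41), so λ ≡ 11.
  x = λ² - 17 - 26 = 121 - 43 ≡ 37; y = λ·(17 - 37) - 8 ≡ 18. → (37, 18)
11P: (37, 18) + (26, 25). λ = (25 - 18)/(26 - 37) ≡ 7/30 mod 41. 30⁻¹ ≡ 26 (mod 41), so λ ≡ 18.
  x = λ² - 37 - 26 = 324 - 63 ≡ 15; y = λ·(37 - 15) - 18 ≡ 9. → (15, 9)
12P: (15, 9) + (26, 25). λ = (25 - 9)/(26 - 15) ≡ 16/11 mod 41. 11⁻¹ ≡ 15 (mod 41), so λ ≡ 35.
  x = λ² - 15 - 26 = 1225 - 41 ≡ 36; y = λ·(15 - 36) - 9 ≡ 35. → (36, 35)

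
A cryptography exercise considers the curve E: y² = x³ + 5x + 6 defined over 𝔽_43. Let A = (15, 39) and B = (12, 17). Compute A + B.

(22, 10)

(15, 39) + (12, 17). λ = (17 - 39)/(12 - 15) ≡ 21/40 mod 43. 40⁻¹ ≡ 14 (mod 43), so λ ≡ 36.
  x = λ² - 15 - 12 = 1296 - 27 ≡ 22; y = λ·(15 - 22) - 39 ≡ 10. → (22, 10)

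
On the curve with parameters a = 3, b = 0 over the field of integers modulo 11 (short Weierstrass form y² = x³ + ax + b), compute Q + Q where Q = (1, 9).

tangent at (1, 9): λ = (3·1² + 3)/(2·9) ≡ 6/7. 7⁻¹ ≡ 8 (mod 11) since 7·8 = 56 ≡ 1, so λ ≡ 6·8 ≡ 4.
  x = λ² - 1 - 1 = 16 - 2 ≡ 3; y = λ·(1 - 3) - 9 ≡ 5. → (3, 5)

(3, 5)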